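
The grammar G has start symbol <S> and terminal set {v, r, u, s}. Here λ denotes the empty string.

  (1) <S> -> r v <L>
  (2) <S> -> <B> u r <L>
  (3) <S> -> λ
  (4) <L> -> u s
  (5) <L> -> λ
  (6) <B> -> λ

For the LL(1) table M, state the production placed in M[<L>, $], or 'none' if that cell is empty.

<L> -> λ

FIRST(<L>) = {λ, u}
FIRST(<B>) = {λ}
FIRST(<S>) = {λ, r, u}  (via <B> u r <L>)
FOLLOW(<S>) includes $ since <S> is the start symbol.
FOLLOW(<S>): <S> appears on no right-hand side. Thus FOLLOW(<S>) = {$}.
FOLLOW(<L>): in <S>->r v <L>, the suffix after <L> is empty, so FOLLOW(<L>) ⊇ FOLLOW(<S>) = {$}; in <S>-><B> u r <L>, the suffix after <L> is empty, so FOLLOW(<L>) ⊇ FOLLOW(<S>) = {$}. Thus FOLLOW(<L>) = {$}.
For <L> -> u s: FIRST(u s) = {u}, so it goes in M[<L>, t] for t ∈ {u}.
For <L> -> λ: FIRST(λ) = {λ}, so it goes in M[<L>, t] for t ∈ {}; since λ ∈ FIRST, also for every t ∈ FOLLOW(<L>) = {$}.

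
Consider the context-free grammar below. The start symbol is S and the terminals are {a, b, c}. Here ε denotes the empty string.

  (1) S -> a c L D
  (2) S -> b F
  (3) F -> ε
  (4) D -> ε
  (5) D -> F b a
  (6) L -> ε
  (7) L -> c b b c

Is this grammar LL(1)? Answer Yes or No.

Yes

FIRST(S) = {a, b}
FIRST(F) = {ε}
FIRST(D) = {ε, b}
FIRST(L) = {ε, c}
FOLLOW(S) = {$}
FOLLOW(F) = {$, b}
FOLLOW(D) = {$}
FOLLOW(L) = {$, b}
Each cell of M receives at most one production.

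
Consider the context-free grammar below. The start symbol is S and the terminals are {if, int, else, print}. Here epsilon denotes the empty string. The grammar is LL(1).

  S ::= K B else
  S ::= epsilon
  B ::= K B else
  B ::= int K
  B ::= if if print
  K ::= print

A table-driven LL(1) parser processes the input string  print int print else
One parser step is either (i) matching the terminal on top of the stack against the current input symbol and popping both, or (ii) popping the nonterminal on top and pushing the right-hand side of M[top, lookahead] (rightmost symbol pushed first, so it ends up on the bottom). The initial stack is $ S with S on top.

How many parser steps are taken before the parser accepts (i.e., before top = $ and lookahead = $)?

     Stack           Input                   Action
  1  $ S             print int print else $  expand S ::= K B else
  2  $ else B K      print int print else $  expand K ::= print
  3  $ else B print  print int print else $  match print
  4  $ else B        int print else $        expand B ::= int K
  5  $ else K int    int print else $        match int
  6  $ else K        print else $            expand K ::= print
  7  $ else print    print else $            match print
  8  $ else          else $                  match else
Accept reached after 8 steps.

8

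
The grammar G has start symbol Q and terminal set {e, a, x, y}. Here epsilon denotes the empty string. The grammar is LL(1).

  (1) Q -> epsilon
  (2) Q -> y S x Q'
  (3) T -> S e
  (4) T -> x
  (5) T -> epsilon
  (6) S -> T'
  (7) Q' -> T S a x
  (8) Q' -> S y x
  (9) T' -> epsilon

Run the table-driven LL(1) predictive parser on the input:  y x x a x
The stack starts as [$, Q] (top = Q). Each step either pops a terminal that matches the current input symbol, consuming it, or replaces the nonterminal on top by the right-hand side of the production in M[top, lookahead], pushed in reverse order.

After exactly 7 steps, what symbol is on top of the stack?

x

step 1: stack=$ Q  input=y x x a x $  — expand Q -> y S x Q'
step 2: stack=$ Q' x S y  input=y x x a x $  — match y
step 3: stack=$ Q' x S  input=x x a x $  — expand S -> T'
step 4: stack=$ Q' x T'  input=x x a x $  — expand T' -> epsilon
step 5: stack=$ Q' x  input=x x a x $  — match x
step 6: stack=$ Q'  input=x a x $  — expand Q' -> T S a x
step 7: stack=$ x a S T  input=x a x $  — expand T -> x
Stack after step 7: $ x a S x (top = x).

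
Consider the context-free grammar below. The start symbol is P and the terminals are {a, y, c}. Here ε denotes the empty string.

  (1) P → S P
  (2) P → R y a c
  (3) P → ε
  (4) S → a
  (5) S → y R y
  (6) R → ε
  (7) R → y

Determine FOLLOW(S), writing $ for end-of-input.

{$, a, y}

FIRST(S): from S→a we get {a}; from S→y R y we get {y}. So FIRST(S) = {a, y}.
FIRST(R): from R→ε we get {ε}; from R→y we get {y}. So FIRST(R) = {ε, y}.
FIRST(P): from P→S P we get {a, y}; from P→R y a c we get {y}; from P→ε we get {ε}. So FIRST(P) = {ε, a, y}.
FOLLOW(P) includes $ since P is the start symbol.
FOLLOW(P): in P→S P, the suffix after P is empty (adds nothing new). Thus FOLLOW(P) = {$}.
FOLLOW(S): in P→S P, S is followed by P with FIRST {ε, a, y}; in P→S P, the suffix after S is nullable, so FOLLOW(S) ⊇ FOLLOW(P) = {$}. Thus FOLLOW(S) = {$, a, y}.
FOLLOW(R): in P→R y a c, R is followed by y a c with FIRST {y}; in S→y R y, R is followed by y with FIRST {y}. Thus FOLLOW(R) = {y}.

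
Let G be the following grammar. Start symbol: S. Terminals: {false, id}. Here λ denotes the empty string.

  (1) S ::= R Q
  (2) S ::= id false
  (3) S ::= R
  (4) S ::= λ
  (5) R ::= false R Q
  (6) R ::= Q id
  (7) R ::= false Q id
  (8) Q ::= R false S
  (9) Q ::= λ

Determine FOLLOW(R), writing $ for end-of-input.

{$, false, id}

FIRST(S): from S::=R Q we get {false, id}; from S::=id false we get {id}; from S::=R we get {false, id}; from S::=λ we get {λ}. So FIRST(S) = {λ, false, id}.
FIRST(R): from R::=false R Q we get {false}; from R::=Q id we get {false, id}; from R::=false Q id we get {false}. So FIRST(R) = {false, id}.
FIRST(Q): from Q::=R false S we get {false, id}; from Q::=λ we get {λ}. So FIRST(Q) = {λ, false, id}.
FOLLOW(S) includes $ since S is the start symbol.
FOLLOW(S): in Q::=R false S, the suffix after S is empty, so FOLLOW(S) ⊇ FOLLOW(Q) = {$, false, id}. Thus FOLLOW(S) = {$, false, id}.
FOLLOW(R): in S::=R Q, R is followed by Q with FIRST {λ, false, id}; in S::=R Q, the suffix after R is nullable, so FOLLOW(R) ⊇ FOLLOW(S) = {$, false, id}; in S::=R, the suffix after R is empty, so FOLLOW(R) ⊇ FOLLOW(S) = {$, false, id}; in R::=false R Q, R is followed by Q with FIRST {λ, false, id}; in R::=false R Q, the suffix after R is nullable (adds nothing new); in Q::=R false S, R is followed by false S with FIRST {false}. Thus FOLLOW(R) = {$, false, id}.
FOLLOW(Q): in S::=R Q, the suffix after Q is empty, so FOLLOW(Q) ⊇ FOLLOW(S) = {$, false, id}; in R::=false R Q, the suffix after Q is empty, so FOLLOW(Q) ⊇ FOLLOW(R) = {$, false, id}; in R::=Q id, Q is followed by id with FIRST {id}; in R::=false Q id, Q is followed by id with FIRST {id}. Thus FOLLOW(Q) = {$, false, id}.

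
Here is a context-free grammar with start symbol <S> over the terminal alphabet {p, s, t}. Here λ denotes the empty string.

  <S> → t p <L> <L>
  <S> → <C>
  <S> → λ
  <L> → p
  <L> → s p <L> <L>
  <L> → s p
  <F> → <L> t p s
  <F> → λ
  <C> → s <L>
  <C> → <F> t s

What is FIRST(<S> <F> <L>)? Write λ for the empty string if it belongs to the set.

FIRST(<L>): from <L>→p we get {p}; from <L>→s p <L> <L> we get {s}; from <L>→s p we get {s}. So FIRST(<L>) = {p, s}.
FIRST(<F>): from <F>→<L> t p s we get {p, s}; from <F>→λ we get {λ}. So FIRST(<F>) = {λ, p, s}.
FIRST(<C>): from <C>→s <L> we get {s}; from <C>→<F> t s we get {p, s, t}. So FIRST(<C>) = {p, s, t}.
FIRST(<S>): from <S>→t p <L> <L> we get {t}; from <S>→<C> we get {p, s, t}; from <S>→λ we get {λ}. So FIRST(<S>) = {λ, p, s, t}.
FIRST(<S> <F> <L>): take FIRST of each symbol in turn, carrying on past any symbol whose FIRST contains λ; result {p, s, t}.

{p, s, t}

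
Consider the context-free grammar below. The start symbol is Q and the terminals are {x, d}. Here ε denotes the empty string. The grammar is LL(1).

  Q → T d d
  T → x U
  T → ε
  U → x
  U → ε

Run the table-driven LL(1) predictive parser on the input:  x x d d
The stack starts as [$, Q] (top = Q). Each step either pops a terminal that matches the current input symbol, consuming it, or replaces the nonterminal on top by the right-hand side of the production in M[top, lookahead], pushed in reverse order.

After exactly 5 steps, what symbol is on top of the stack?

d

step 1: stack=$ Q  input=x x d d $  — expand Q → T d d
step 2: stack=$ d d T  input=x x d d $  — expand T → x U
step 3: stack=$ d d U x  input=x x d d $  — match x
step 4: stack=$ d d U  input=x d d $  — expand U → x
step 5: stack=$ d d x  input=x d d $  — match x
Stack after step 5: $ d d (top = d).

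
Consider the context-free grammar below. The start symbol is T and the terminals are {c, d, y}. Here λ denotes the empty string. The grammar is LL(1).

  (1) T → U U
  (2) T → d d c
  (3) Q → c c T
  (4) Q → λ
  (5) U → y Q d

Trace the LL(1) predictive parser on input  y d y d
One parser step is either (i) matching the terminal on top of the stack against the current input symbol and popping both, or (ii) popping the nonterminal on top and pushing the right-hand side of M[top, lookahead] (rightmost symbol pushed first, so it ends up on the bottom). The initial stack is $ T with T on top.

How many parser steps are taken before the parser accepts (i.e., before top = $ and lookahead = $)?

9

step 1: stack=$ T  input=y d y d $  — expand T → U U
step 2: stack=$ U U  input=y d y d $  — expand U → y Q d
step 3: stack=$ U d Q y  input=y d y d $  — match y
step 4: stack=$ U d Q  input=d y d $  — expand Q → λ
step 5: stack=$ U d  input=d y d $  — match d
step 6: stack=$ U  input=y d $  — expand U → y Q d
step 7: stack=$ d Q y  input=y d $  — match y
step 8: stack=$ d Q  input=d $  — expand Q → λ
step 9: stack=$ d  input=d $  — match d
Accept reached after 9 steps.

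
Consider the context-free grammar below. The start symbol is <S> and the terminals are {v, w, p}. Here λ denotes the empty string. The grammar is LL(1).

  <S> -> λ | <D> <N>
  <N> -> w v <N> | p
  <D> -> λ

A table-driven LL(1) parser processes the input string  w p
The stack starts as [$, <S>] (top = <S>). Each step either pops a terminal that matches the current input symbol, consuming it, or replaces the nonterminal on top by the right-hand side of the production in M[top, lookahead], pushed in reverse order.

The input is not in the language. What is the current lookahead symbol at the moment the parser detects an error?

p

step 1: stack=$ <S>  input=w p $  — expand <S> -> <D> <N>
step 2: stack=$ <N> <D>  input=w p $  — expand <D> -> λ
step 3: stack=$ <N>  input=w p $  — expand <N> -> w v <N>
step 4: stack=$ <N> v w  input=w p $  — match w
step 5: stack=$ <N> v  input=p $  — error: top is terminal v but lookahead is p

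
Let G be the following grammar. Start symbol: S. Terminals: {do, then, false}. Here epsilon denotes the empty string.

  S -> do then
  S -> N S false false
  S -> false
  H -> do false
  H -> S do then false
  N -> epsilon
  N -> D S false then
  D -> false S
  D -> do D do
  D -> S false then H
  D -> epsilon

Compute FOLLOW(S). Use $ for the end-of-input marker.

FIRST(S) = {do, false}  (via N S false false)
FIRST(H) = {do, false}  (via S do then false)
FIRST(D) = {epsilon, do, false}  (via S false then H)
FIRST(N) = {epsilon, do, false}  (via D S false then)
FOLLOW(S) includes $ since S is the start symbol.
FOLLOW(N): in S->N S false false, N is followed by S false false with FIRST {do, false}. Thus FOLLOW(N) = {do, false}.
FOLLOW(D): in N->D S false then, D is followed by S false then with FIRST {do, false}; in D->do D do, D is followed by do with FIRST {do}. Thus FOLLOW(D) = {do, false}.
FOLLOW(S): in S->N S false false, S is followed by false false with FIRST {false}; in H->S do then false, S is followed by do then false with FIRST {do}; in N->D S false then, S is followed by false then with FIRST {false}; in D->false S, the suffix after S is empty, so FOLLOW(S) ⊇ FOLLOW(D) = {do, false}; in D->S false then H, S is followed by false then H with FIRST {false}. Thus FOLLOW(S) = {$, do, false}.
FOLLOW(H): in D->S false then H, the suffix after H is empty, so FOLLOW(H) ⊇ FOLLOW(D) = {do, false}. Thus FOLLOW(H) = {do, false}.

{$, do, false}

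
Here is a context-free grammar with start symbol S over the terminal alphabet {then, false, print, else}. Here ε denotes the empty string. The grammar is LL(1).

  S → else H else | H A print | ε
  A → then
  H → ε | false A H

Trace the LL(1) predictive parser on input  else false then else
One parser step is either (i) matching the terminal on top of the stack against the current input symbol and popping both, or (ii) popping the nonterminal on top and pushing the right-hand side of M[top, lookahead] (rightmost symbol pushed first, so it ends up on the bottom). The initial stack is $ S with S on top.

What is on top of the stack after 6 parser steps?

     Stack             Input                   Action
  1  $ S               else false then else $  expand S → else H else
  2  $ else H else     else false then else $  match else
  3  $ else H          false then else $       expand H → false A H
  4  $ else H A false  false then else $       match false
  5  $ else H A        then else $             expand A → then
  6  $ else H then     then else $             match then
Stack after step 6: $ else H (top = H).

H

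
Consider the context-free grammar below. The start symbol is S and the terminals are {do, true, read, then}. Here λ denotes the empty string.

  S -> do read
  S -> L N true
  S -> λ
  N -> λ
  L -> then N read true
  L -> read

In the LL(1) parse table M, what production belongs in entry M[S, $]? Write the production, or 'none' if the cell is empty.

S -> λ

FIRST(N) = {λ}
FIRST(L) = {read, then}
FIRST(S) = {λ, do, read, then}  (via L N true)
FOLLOW(S) includes $ since S is the start symbol.
FOLLOW(S): S appears on no right-hand side. Thus FOLLOW(S) = {$}.
For S -> do read: FIRST(do read) = {do}, so it goes in M[S, t] for t ∈ {do}.
For S -> L N true: FIRST(L N true) = {read, then}, so it goes in M[S, t] for t ∈ {read, then}.
For S -> λ: FIRST(λ) = {λ}, so it goes in M[S, t] for t ∈ {}; since λ ∈ FIRST, also for every t ∈ FOLLOW(S) = {$}.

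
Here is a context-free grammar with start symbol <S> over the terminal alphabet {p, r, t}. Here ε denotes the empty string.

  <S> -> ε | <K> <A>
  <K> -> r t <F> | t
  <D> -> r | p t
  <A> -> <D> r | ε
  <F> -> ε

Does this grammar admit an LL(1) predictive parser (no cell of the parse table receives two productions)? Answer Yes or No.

Yes

FIRST(<S>) = {ε, r, t}
FIRST(<K>) = {r, t}
FIRST(<D>) = {p, r}
FIRST(<A>) = {ε, p, r}
FIRST(<F>) = {ε}
FOLLOW(<S>) = {$}
FOLLOW(<K>) = {$, p, r}
FOLLOW(<D>) = {r}
FOLLOW(<A>) = {$}
FOLLOW(<F>) = {$, p, r}
Each cell of M receives at most one production.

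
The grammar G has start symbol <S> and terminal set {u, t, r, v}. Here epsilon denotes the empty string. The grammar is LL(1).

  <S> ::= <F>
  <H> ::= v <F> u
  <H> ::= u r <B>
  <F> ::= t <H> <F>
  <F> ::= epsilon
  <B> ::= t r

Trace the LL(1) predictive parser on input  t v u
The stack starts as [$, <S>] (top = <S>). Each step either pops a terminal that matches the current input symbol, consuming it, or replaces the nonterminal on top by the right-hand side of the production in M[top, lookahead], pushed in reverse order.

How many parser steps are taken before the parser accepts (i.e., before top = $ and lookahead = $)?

step 1: stack=$ <S>  input=t v u $  — expand <S> ::= <F>
step 2: stack=$ <F>  input=t v u $  — expand <F> ::= t <H> <F>
step 3: stack=$ <F> <H> t  input=t v u $  — match t
step 4: stack=$ <F> <H>  input=v u $  — expand <H> ::= v <F> u
step 5: stack=$ <F> u <F> v  input=v u $  — match v
step 6: stack=$ <F> u <F>  input=u $  — expand <F> ::= epsilon
step 7: stack=$ <F> u  input=u $  — match u
step 8: stack=$ <F>  input=$  — expand <F> ::= epsilon
Accept reached after 8 steps.

8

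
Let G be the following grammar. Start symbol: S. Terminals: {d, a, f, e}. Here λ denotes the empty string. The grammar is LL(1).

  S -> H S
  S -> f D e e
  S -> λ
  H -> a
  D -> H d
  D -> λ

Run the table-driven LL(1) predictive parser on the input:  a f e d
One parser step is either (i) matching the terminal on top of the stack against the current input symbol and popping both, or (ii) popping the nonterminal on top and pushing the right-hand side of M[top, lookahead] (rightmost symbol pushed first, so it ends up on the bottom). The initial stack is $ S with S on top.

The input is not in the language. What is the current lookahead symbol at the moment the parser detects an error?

d

     Stack      Input      Action
  1  $ S        a f e d $  expand S -> H S
  2  $ S H      a f e d $  expand H -> a
  3  $ S a      a f e d $  match a
  4  $ S        f e d $    expand S -> f D e e
  5  $ e e D f  f e d $    match f
  6  $ e e D    e d $      expand D -> λ
  7  $ e e      e d $      match e
  8  $ e        d $        error: top is terminal e but lookahead is d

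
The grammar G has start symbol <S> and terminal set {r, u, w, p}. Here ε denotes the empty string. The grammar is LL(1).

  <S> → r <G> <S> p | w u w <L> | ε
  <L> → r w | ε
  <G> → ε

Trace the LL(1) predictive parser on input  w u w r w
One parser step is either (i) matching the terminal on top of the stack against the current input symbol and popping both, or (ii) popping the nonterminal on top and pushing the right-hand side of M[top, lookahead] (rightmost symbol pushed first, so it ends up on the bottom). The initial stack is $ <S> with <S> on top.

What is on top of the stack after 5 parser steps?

step 1: stack=$ <S>  input=w u w r w $  — expand <S> → w u w <L>
step 2: stack=$ <L> w u w  input=w u w r w $  — match w
step 3: stack=$ <L> w u  input=u w r w $  — match u
step 4: stack=$ <L> w  input=w r w $  — match w
step 5: stack=$ <L>  input=r w $  — expand <L> → r w
Stack after step 5: $ w r (top = r).

r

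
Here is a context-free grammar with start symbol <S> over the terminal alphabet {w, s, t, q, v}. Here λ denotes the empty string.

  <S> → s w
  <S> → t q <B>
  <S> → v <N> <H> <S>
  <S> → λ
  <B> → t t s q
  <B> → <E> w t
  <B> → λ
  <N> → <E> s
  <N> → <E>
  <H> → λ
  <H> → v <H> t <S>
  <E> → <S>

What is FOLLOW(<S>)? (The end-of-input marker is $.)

{$, s, t, v, w}

FIRST(<S>) = {λ, s, t, v}
FIRST(<H>) = {λ, v}
FIRST(<E>) = {λ, s, t, v}  (via <S>)
FIRST(<B>) = {λ, s, t, v, w}  (via <E> w t)
FIRST(<N>) = {λ, s, t, v}  (via <E> s, <E>)
FOLLOW(<S>) includes $ since <S> is the start symbol.
FOLLOW(<S>): in <S>→v <N> <H> <S>, the suffix after <S> is empty (adds nothing new); in <H>→v <H> t <S>, the suffix after <S> is empty, so FOLLOW(<S>) ⊇ FOLLOW(<H>) = {$, s, t, v, w}; in <E>→<S>, the suffix after <S> is empty, so FOLLOW(<S>) ⊇ FOLLOW(<E>) = {$, s, t, v, w}. Thus FOLLOW(<S>) = {$, s, t, v, w}.
FOLLOW(<B>): in <S>→t q <B>, the suffix after <B> is empty, so FOLLOW(<B>) ⊇ FOLLOW(<S>) = {$, s, t, v, w}. Thus FOLLOW(<B>) = {$, s, t, v, w}.
FOLLOW(<N>): in <S>→v <N> <H> <S>, <N> is followed by <H> <S> with FIRST {λ, s, t, v}; in <S>→v <N> <H> <S>, the suffix after <N> is nullable, so FOLLOW(<N>) ⊇ FOLLOW(<S>) = {$, s, t, v, w}. Thus FOLLOW(<N>) = {$, s, t, v, w}.
FOLLOW(<H>): in <S>→v <N> <H> <S>, <H> is followed by <S> with FIRST {λ, s, t, v}; in <S>→v <N> <H> <S>, the suffix after <H> is nullable, so FOLLOW(<H>) ⊇ FOLLOW(<S>) = {$, s, t, v, w}; in <H>→v <H> t <S>, <H> is followed by t <S> with FIRST {t}. Thus FOLLOW(<H>) = {$, s, t, v, w}.
FOLLOW(<E>): in <B>→<E> w t, <E> is followed by w t with FIRST {w}; in <N>→<E> s, <E> is followed by s with FIRST {s}; in <N>→<E>, the suffix after <E> is empty, so FOLLOW(<E>) ⊇ FOLLOW(<N>) = {$, s, t, v, w}. Thus FOLLOW(<E>) = {$, s, t, v, w}.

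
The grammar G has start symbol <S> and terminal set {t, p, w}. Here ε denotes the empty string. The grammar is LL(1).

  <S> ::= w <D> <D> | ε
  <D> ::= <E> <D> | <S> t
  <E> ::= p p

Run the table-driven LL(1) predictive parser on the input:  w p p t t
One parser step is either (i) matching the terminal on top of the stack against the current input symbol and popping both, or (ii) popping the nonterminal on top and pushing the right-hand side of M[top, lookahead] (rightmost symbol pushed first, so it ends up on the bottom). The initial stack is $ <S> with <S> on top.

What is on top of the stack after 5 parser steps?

p

step 1: stack=$ <S>  input=w p p t t $  — expand <S> ::= w <D> <D>
step 2: stack=$ <D> <D> w  input=w p p t t $  — match w
step 3: stack=$ <D> <D>  input=p p t t $  — expand <D> ::= <E> <D>
step 4: stack=$ <D> <D> <E>  input=p p t t $  — expand <E> ::= p p
step 5: stack=$ <D> <D> p p  input=p p t t $  — match p
Stack after step 5: $ <D> <D> p (top = p).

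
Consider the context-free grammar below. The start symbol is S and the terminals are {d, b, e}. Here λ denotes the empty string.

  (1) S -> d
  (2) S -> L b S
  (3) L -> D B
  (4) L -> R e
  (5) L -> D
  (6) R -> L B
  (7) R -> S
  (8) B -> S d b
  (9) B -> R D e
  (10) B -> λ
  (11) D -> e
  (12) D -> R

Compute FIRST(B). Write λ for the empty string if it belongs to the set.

FIRST(S) = {d, e}  (via L b S)
FIRST(L) = {d, e}  (via D B, R e, D)
FIRST(R) = {d, e}  (via L B, S)
FIRST(B) = {λ, d, e}  (via S d b, R D e)
FIRST(D) = {d, e}  (via R)

{λ, d, e}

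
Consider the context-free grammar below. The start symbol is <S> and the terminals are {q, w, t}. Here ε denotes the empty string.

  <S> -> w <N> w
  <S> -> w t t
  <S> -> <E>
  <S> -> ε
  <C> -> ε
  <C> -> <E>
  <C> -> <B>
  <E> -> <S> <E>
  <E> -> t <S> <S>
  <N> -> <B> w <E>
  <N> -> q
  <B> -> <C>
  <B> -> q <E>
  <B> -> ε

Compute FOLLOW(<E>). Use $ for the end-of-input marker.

{$, t, w}

FIRST(<S>) = {ε, t, w}  (via <E>)
FIRST(<E>) = {t, w}  (via <S> <E>)
FIRST(<C>) = {ε, q, t, w}  (via <E>, <B>)
FIRST(<B>) = {ε, q, t, w}  (via <C>)
FIRST(<N>) = {q, t, w}  (via <B> w <E>)
FOLLOW(<S>) includes $ since <S> is the start symbol.
FOLLOW(<N>): in <S>->w <N> w, <N> is followed by w with FIRST {w}. Thus FOLLOW(<N>) = {w}.
FOLLOW(<S>): in <E>-><S> <E>, <S> is followed by <E> with FIRST {t, w}; in <E>->t <S> <S> (occurrence 1), <S> is followed by <S> with FIRST {ε, t, w}; in <E>->t <S> <S> (occurrence 1), the suffix after <S> is nullable, so FOLLOW(<S>) ⊇ FOLLOW(<E>) = {$, t, w}; in <E>->t <S> <S> (occurrence 2), the suffix after <S> is empty, so FOLLOW(<S>) ⊇ FOLLOW(<E>) = {$, t, w}. Thus FOLLOW(<S>) = {$, t, w}.
FOLLOW(<C>): in <B>-><C>, the suffix after <C> is empty, so FOLLOW(<C>) ⊇ FOLLOW(<B>) = {w}. Thus FOLLOW(<C>) = {w}.
FOLLOW(<B>): in <C>-><B>, the suffix after <B> is empty, so FOLLOW(<B>) ⊇ FOLLOW(<C>) = {w}; in <N>-><B> w <E>, <B> is followed by w <E> with FIRST {w}. Thus FOLLOW(<B>) = {w}.
FOLLOW(<E>): in <S>-><E>, the suffix after <E> is empty, so FOLLOW(<E>) ⊇ FOLLOW(<S>) = {$, t, w}; in <C>-><E>, the suffix after <E> is empty, so FOLLOW(<E>) ⊇ FOLLOW(<C>) = {w}; in <E>-><S> <E>, the suffix after <E> is empty (adds nothing new); in <N>-><B> w <E>, the suffix after <E> is empty, so FOLLOW(<E>) ⊇ FOLLOW(<N>) = {w}; in <B>->q <E>, the suffix after <E> is empty, so FOLLOW(<E>) ⊇ FOLLOW(<B>) = {w}. Thus FOLLOW(<E>) = {$, t, w}.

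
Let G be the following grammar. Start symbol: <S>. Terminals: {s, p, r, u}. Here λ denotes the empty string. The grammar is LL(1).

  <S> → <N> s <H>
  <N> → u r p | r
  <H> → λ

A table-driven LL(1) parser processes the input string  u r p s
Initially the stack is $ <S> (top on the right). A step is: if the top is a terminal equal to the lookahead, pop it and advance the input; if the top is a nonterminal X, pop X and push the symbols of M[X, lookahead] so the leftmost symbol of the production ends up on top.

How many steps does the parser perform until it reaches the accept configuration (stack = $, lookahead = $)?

7

step 1: stack=$ <S>  input=u r p s $  — expand <S> → <N> s <H>
step 2: stack=$ <H> s <N>  input=u r p s $  — expand <N> → u r p
step 3: stack=$ <H> s p r u  input=u r p s $  — match u
step 4: stack=$ <H> s p r  input=r p s $  — match r
step 5: stack=$ <H> s p  input=p s $  — match p
step 6: stack=$ <H> s  input=s $  — match s
step 7: stack=$ <H>  input=$  — expand <H> → λ
Accept reached after 7 steps.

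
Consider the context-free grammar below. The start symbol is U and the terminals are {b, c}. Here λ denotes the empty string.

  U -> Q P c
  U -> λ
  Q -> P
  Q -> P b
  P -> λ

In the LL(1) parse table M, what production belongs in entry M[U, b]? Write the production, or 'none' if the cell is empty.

FIRST(P): from P->λ we get {λ}. So FIRST(P) = {λ}.
FIRST(Q): from Q->P we get {λ}; from Q->P b we get {b}. So FIRST(Q) = {λ, b}.
FIRST(U): from U->Q P c we get {b, c}; from U->λ we get {λ}. So FIRST(U) = {λ, b, c}.
FOLLOW(U) includes $ since U is the start symbol.
FOLLOW(U): U appears on no right-hand side. Thus FOLLOW(U) = {$}.
For U -> Q P c: FIRST(Q P c) = {b, c}, so it goes in M[U, t] for t ∈ {b, c}.
For U -> λ: FIRST(λ) = {λ}, so it goes in M[U, t] for t ∈ {}; since λ ∈ FIRST, also for every t ∈ FOLLOW(U) = {$}.

U -> Q P c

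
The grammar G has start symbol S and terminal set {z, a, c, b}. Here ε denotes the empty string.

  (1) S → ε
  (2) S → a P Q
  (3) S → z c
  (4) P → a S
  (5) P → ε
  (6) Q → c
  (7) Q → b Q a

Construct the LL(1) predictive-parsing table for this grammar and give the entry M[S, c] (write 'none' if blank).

FIRST(S) = {ε, a, z}
FIRST(P) = {ε, a}
FIRST(Q) = {b, c}
FOLLOW(S) includes $ since S is the start symbol.
FOLLOW(P): in S→a P Q, P is followed by Q with FIRST {b, c}. Thus FOLLOW(P) = {b, c}.
FOLLOW(S): in P→a S, the suffix after S is empty, so FOLLOW(S) ⊇ FOLLOW(P) = {b, c}. Thus FOLLOW(S) = {$, b, c}.
For S → ε: FIRST(ε) = {ε}, so it goes in M[S, t] for t ∈ {}; since ε ∈ FIRST, also for every t ∈ FOLLOW(S) = {$, b, c}.
For S → a P Q: FIRST(a P Q) = {a}, so it goes in M[S, t] for t ∈ {a}.
For S → z c: FIRST(z c) = {z}, so it goes in M[S, t] for t ∈ {z}.

S → ε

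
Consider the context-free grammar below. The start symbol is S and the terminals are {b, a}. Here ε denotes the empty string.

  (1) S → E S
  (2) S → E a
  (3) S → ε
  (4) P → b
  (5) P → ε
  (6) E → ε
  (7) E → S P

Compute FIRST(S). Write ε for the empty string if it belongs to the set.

FIRST(P): from P→b we get {b}; from P→ε we get {ε}. So FIRST(P) = {ε, b}.
FIRST(S): from S→E S we get {ε, a, b}; from S→E a we get {a, b}; from S→ε we get {ε}. So FIRST(S) = {ε, a, b}.
FIRST(E): from E→ε we get {ε}; from E→S P we get {ε, a, b}. So FIRST(E) = {ε, a, b}.

{ε, a, b}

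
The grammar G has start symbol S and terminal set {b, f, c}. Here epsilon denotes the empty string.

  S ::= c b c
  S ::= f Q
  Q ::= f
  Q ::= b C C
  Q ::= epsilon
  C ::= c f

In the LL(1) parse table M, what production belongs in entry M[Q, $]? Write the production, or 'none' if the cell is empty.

FIRST(S): from S::=c b c we get {c}; from S::=f Q we get {f}. So FIRST(S) = {c, f}.
FIRST(Q): from Q::=f we get {f}; from Q::=b C C we get {b}; from Q::=epsilon we get {epsilon}. So FIRST(Q) = {epsilon, b, f}.
FIRST(C): from C::=c f we get {c}. So FIRST(C) = {c}.
FOLLOW(S) includes $ since S is the start symbol.
FOLLOW(S): S appears on no right-hand side. Thus FOLLOW(S) = {$}.
FOLLOW(Q): in S::=f Q, the suffix after Q is empty, so FOLLOW(Q) ⊇ FOLLOW(S) = {$}. Thus FOLLOW(Q) = {$}.
For Q ::= f: FIRST(f) = {f}, so it goes in M[Q, t] for t ∈ {f}.
For Q ::= b C C: FIRST(b C C) = {b}, so it goes in M[Q, t] for t ∈ {b}.
For Q ::= epsilon: FIRST(epsilon) = {epsilon}, so it goes in M[Q, t] for t ∈ {}; since epsilon ∈ FIRST, also for every t ∈ FOLLOW(Q) = {$}.

Q ::= epsilon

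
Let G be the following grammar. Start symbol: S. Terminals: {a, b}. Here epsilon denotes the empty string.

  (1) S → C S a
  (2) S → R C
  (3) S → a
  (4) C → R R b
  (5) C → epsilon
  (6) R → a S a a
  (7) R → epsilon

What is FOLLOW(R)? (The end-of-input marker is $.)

FIRST(R) = {epsilon, a}
FIRST(C) = {epsilon, a, b}  (via R R b)
FIRST(S) = {epsilon, a, b}  (via C S a, R C)
FOLLOW(S) includes $ since S is the start symbol.
FOLLOW(S): in S→C S a, S is followed by a with FIRST {a}; in R→a S a a, S is followed by a a with FIRST {a}. Thus FOLLOW(S) = {$, a}.
FOLLOW(C): in S→C S a, C is followed by S a with FIRST {a, b}; in S→R C, the suffix after C is empty, so FOLLOW(C) ⊇ FOLLOW(S) = {$, a}. Thus FOLLOW(C) = {$, a, b}.
FOLLOW(R): in S→R C, R is followed by C with FIRST {epsilon, a, b}; in S→R C, the suffix after R is nullable, so FOLLOW(R) ⊇ FOLLOW(S) = {$, a}; in C→R R b (occurrence 1), R is followed by R b with FIRST {a, b}; in C→R R b (occurrence 2), R is followed by b with FIRST {b}. Thus FOLLOW(R) = {$, a, b}.

{$, a, b}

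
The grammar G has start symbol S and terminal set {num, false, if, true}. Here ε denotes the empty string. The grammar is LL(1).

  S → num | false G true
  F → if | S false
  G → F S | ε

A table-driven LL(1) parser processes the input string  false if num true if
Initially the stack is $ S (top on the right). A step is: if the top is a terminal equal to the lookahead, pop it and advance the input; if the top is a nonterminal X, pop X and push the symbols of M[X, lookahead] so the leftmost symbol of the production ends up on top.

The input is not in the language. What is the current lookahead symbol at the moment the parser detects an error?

step 1: stack=$ S  input=false if num true if $  — expand S → false G true
step 2: stack=$ true G false  input=false if num true if $  — match false
step 3: stack=$ true G  input=if num true if $  — expand G → F S
step 4: stack=$ true S F  input=if num true if $  — expand F → if
step 5: stack=$ true S if  input=if num true if $  — match if
step 6: stack=$ true S  input=num true if $  — expand S → num
step 7: stack=$ true num  input=num true if $  — match num
step 8: stack=$ true  input=true if $  — match true
step 9: stack=$  input=if $  — error: stack empty but input remains

if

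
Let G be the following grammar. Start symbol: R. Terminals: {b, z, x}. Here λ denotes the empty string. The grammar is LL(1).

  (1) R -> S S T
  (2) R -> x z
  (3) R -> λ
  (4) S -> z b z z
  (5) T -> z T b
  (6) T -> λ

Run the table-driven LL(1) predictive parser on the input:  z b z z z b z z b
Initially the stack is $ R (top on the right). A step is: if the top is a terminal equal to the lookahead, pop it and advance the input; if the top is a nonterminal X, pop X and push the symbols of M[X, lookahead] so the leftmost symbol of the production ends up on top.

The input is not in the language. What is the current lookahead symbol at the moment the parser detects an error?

b

step 1: stack=$ R  input=z b z z z b z z b $  — expand R -> S S T
step 2: stack=$ T S S  input=z b z z z b z z b $  — expand S -> z b z z
step 3: stack=$ T S z z b z  input=z b z z z b z z b $  — match z
step 4: stack=$ T S z z b  input=b z z z b z z b $  — match b
step 5: stack=$ T S z z  input=z z z b z z b $  — match z
step 6: stack=$ T S z  input=z z b z z b $  — match z
step 7: stack=$ T S  input=z b z z b $  — expand S -> z b z z
step 8: stack=$ T z z b z  input=z b z z b $  — match z
step 9: stack=$ T z z b  input=b z z b $  — match b
step 10: stack=$ T z z  input=z z b $  — match z
step 11: stack=$ T z  input=z b $  — match z
step 12: stack=$ T  input=b $  — expand T -> λ
step 13: stack=$  input=b $  — error: stack empty but input remains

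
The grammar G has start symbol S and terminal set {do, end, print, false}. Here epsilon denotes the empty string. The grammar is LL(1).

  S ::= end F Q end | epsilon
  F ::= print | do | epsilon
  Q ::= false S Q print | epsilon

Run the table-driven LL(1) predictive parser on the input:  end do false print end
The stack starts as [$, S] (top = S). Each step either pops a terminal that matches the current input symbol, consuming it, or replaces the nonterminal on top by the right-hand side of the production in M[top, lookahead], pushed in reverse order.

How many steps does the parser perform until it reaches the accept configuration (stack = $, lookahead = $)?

      Stack                  Input                     Action
   1  $ S                    end do false print end $  expand S ::= end F Q end
   2  $ end Q F end          end do false print end $  match end
   3  $ end Q F              do false print end $      expand F ::= do
   4  $ end Q do             do false print end $      match do
   5  $ end Q                false print end $         expand Q ::= false S Q print
   6  $ end print Q S false  false print end $         match false
   7  $ end print Q S        print end $               expand S ::= epsilon
   8  $ end print Q          print end $               expand Q ::= epsilon
   9  $ end print            print end $               match print
  10  $ end                  end $                     match end
Accept reached after 10 steps.

10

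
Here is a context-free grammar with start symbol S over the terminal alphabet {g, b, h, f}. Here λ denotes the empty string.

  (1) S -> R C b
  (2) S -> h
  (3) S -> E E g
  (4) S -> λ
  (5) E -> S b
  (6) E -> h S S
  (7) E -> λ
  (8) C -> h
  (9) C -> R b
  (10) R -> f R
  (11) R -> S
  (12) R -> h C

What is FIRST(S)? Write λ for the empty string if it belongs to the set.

{λ, b, f, g, h}

FIRST(S): from S->R C b we get {b, f, g, h}; from S->h we get {h}; from S->E E g we get {b, f, g, h}; from S->λ we get {λ}. So FIRST(S) = {λ, b, f, g, h}.
FIRST(E): from E->S b we get {b, f, g, h}; from E->h S S we get {h}; from E->λ we get {λ}. So FIRST(E) = {λ, b, f, g, h}.
FIRST(R): from R->f R we get {f}; from R->S we get {λ, b, f, g, h}; from R->h C we get {h}. So FIRST(R) = {λ, b, f, g, h}.
FIRST(C): from C->h we get {h}; from C->R b we get {b, f, g, h}. So FIRST(C) = {b, f, g, h}.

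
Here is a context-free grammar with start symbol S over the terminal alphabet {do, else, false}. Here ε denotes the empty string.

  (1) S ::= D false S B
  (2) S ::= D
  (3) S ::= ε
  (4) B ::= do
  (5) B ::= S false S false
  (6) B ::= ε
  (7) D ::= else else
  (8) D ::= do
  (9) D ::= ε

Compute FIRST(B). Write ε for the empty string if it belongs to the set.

FIRST(D): from D::=else else we get {else}; from D::=do we get {do}; from D::=ε we get {ε}. So FIRST(D) = {ε, do, else}.
FIRST(S): from S::=D false S B we get {do, else, false}; from S::=D we get {ε, do, else}; from S::=ε we get {ε}. So FIRST(S) = {ε, do, else, false}.
FIRST(B): from B::=do we get {do}; from B::=S false S false we get {do, else, false}; from B::=ε we get {ε}. So FIRST(B) = {ε, do, else, false}.

{ε, do, else, false}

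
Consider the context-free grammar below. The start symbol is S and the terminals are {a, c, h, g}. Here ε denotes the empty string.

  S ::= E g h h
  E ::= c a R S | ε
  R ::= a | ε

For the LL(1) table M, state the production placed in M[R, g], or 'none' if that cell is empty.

R ::= ε

FIRST(E): from E::=c a R S we get {c}; from E::=ε we get {ε}. So FIRST(E) = {ε, c}.
FIRST(R): from R::=a we get {a}; from R::=ε we get {ε}. So FIRST(R) = {ε, a}.
FIRST(S): from S::=E g h h we get {c, g}. So FIRST(S) = {c, g}.
FOLLOW(S) includes $ since S is the start symbol.
FOLLOW(R): in E::=c a R S, R is followed by S with FIRST {c, g}. Thus FOLLOW(R) = {c, g}.
For R ::= a: FIRST(a) = {a}, so it goes in M[R, t] for t ∈ {a}.
For R ::= ε: FIRST(ε) = {ε}, so it goes in M[R, t] for t ∈ {}; since ε ∈ FIRST, also for every t ∈ FOLLOW(R) = {c, g}.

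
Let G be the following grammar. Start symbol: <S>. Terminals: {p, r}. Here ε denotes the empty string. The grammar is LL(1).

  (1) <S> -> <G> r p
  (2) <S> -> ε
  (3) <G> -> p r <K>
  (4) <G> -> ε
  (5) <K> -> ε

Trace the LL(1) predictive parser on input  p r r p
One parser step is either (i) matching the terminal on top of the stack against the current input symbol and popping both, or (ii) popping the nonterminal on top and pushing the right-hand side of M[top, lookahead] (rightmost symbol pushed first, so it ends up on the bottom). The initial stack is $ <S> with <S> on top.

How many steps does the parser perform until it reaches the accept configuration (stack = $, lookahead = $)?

7

     Stack          Input      Action
  1  $ <S>          p r r p $  expand <S> -> <G> r p
  2  $ p r <G>      p r r p $  expand <G> -> p r <K>
  3  $ p r <K> r p  p r r p $  match p
  4  $ p r <K> r    r r p $    match r
  5  $ p r <K>      r p $      expand <K> -> ε
  6  $ p r          r p $      match r
  7  $ p            p $        match p
Accept reached after 7 steps.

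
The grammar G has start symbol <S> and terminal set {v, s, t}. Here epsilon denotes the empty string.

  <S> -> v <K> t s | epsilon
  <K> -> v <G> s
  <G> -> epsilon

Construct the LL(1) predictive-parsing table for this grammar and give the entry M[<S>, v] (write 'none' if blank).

FIRST(<S>): from <S>->v <K> t s we get {v}; from <S>->epsilon we get {epsilon}. So FIRST(<S>) = {epsilon, v}.
FIRST(<K>): from <K>->v <G> s we get {v}. So FIRST(<K>) = {v}.
FIRST(<G>): from <G>->epsilon we get {epsilon}. So FIRST(<G>) = {epsilon}.
FOLLOW(<S>) includes $ since <S> is the start symbol.
FOLLOW(<S>): <S> appears on no right-hand side. Thus FOLLOW(<S>) = {$}.
For <S> -> v <K> t s: FIRST(v <K> t s) = {v}, so it goes in M[<S>, t] for t ∈ {v}.
For <S> -> epsilon: FIRST(epsilon) = {epsilon}, so it goes in M[<S>, t] for t ∈ {}; since epsilon ∈ FIRST, also for every t ∈ FOLLOW(<S>) = {$}.

<S> -> v <K> t s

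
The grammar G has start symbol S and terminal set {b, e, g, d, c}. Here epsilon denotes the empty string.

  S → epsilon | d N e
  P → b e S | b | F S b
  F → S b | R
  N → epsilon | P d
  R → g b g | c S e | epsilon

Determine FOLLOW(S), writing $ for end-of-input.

{$, b, d, e}

FIRST(S) = {epsilon, d}
FIRST(R) = {epsilon, c, g}
FIRST(F) = {epsilon, b, c, d, g}  (via S b, R)
FIRST(P) = {b, c, d, g}  (via F S b)
FIRST(N) = {epsilon, b, c, d, g}  (via P d)
FOLLOW(S) includes $ since S is the start symbol.
FOLLOW(P): in N→P d, P is followed by d with FIRST {d}. Thus FOLLOW(P) = {d}.
FOLLOW(S): in P→b e S, the suffix after S is empty, so FOLLOW(S) ⊇ FOLLOW(P) = {d}; in P→F S b, S is followed by b with FIRST {b}; in F→S b, S is followed by b with FIRST {b}; in R→c S e, S is followed by e with FIRST {e}. Thus FOLLOW(S) = {$, b, d, e}.
FOLLOW(F): in P→F S b, F is followed by S b with FIRST {b, d}. Thus FOLLOW(F) = {b, d}.
FOLLOW(N): in S→d N e, N is followed by e with FIRST {e}. Thus FOLLOW(N) = {e}.
FOLLOW(R): in F→R, the suffix after R is empty, so FOLLOW(R) ⊇ FOLLOW(F) = {b, d}. Thus FOLLOW(R) = {b, d}.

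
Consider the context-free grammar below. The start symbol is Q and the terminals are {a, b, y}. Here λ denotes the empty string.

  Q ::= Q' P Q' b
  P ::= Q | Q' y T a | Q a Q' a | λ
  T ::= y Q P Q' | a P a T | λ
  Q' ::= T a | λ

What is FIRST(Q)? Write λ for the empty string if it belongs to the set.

{a, b, y}

FIRST(T): from T::=y Q P Q' we get {y}; from T::=a P a T we get {a}; from T::=λ we get {λ}. So FIRST(T) = {λ, a, y}.
FIRST(Q'): from Q'::=T a we get {a, y}; from Q'::=λ we get {λ}. So FIRST(Q') = {λ, a, y}.
FIRST(Q): from Q::=Q' P Q' b we get {a, b, y}. So FIRST(Q) = {a, b, y}.
FIRST(P): from P::=Q we get {a, b, y}; from P::=Q' y T a we get {a, y}; from P::=Q a Q' a we get {a, b, y}; from P::=λ we get {λ}. So FIRST(P) = {λ, a, b, y}.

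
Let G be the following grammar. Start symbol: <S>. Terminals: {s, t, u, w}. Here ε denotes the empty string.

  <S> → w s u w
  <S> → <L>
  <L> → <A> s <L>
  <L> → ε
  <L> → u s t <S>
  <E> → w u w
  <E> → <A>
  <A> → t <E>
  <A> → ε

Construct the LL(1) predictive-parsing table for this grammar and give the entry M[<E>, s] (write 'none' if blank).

<E> → <A>

FIRST(<A>): from <A>→t <E> we get {t}; from <A>→ε we get {ε}. So FIRST(<A>) = {ε, t}.
FIRST(<L>): from <L>→<A> s <L> we get {s, t}; from <L>→ε we get {ε}; from <L>→u s t <S> we get {u}. So FIRST(<L>) = {ε, s, t, u}.
FIRST(<E>): from <E>→w u w we get {w}; from <E>→<A> we get {ε, t}. So FIRST(<E>) = {ε, t, w}.
FIRST(<S>): from <S>→w s u w we get {w}; from <S>→<L> we get {ε, s, t, u}. So FIRST(<S>) = {ε, s, t, u, w}.
FOLLOW(<S>) includes $ since <S> is the start symbol.
FOLLOW(<E>): in <A>→t <E>, the suffix after <E> is empty, so FOLLOW(<E>) ⊇ FOLLOW(<A>) = {s}. Thus FOLLOW(<E>) = {s}.
FOLLOW(<A>): in <L>→<A> s <L>, <A> is followed by s <L> with FIRST {s}; in <E>→<A>, the suffix after <A> is empty, so FOLLOW(<A>) ⊇ FOLLOW(<E>) = {s}. Thus FOLLOW(<A>) = {s}.
For <E> → w u w: FIRST(w u w) = {w}, so it goes in M[<E>, t] for t ∈ {w}.
For <E> → <A>: FIRST(<A>) = {ε, t}, so it goes in M[<E>, t] for t ∈ {t}; since ε ∈ FIRST, also for every t ∈ FOLLOW(<E>) = {s}.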